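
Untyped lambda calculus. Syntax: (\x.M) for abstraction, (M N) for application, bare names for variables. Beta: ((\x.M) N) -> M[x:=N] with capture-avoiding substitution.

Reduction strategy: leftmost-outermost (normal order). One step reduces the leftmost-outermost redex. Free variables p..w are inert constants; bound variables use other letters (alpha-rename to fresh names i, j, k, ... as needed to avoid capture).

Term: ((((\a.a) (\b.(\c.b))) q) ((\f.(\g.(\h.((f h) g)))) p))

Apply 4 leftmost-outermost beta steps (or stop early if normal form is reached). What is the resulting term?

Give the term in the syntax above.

Step 0: ((((\a.a) (\b.(\c.b))) q) ((\f.(\g.(\h.((f h) g)))) p))
Step 1: (((\b.(\c.b)) q) ((\f.(\g.(\h.((f h) g)))) p))
Step 2: ((\c.q) ((\f.(\g.(\h.((f h) g)))) p))
Step 3: q
Step 4: (normal form reached)

Answer: q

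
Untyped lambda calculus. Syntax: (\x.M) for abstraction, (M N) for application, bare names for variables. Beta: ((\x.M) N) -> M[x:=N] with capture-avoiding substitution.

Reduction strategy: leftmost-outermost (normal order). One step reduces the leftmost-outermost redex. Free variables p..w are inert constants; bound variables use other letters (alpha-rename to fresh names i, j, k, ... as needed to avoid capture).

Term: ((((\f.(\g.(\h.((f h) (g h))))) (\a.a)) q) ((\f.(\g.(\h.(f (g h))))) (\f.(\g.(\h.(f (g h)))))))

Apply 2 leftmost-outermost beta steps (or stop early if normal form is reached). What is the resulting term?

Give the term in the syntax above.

Step 0: ((((\f.(\g.(\h.((f h) (g h))))) (\a.a)) q) ((\f.(\g.(\h.(f (g h))))) (\f.(\g.(\h.(f (g h)))))))
Step 1: (((\g.(\h.(((\a.a) h) (g h)))) q) ((\f.(\g.(\h.(f (g h))))) (\f.(\g.(\h.(f (g h)))))))
Step 2: ((\h.(((\a.a) h) (q h))) ((\f.(\g.(\h.(f (g h))))) (\f.(\g.(\h.(f (g h)))))))

Answer: ((\h.(((\a.a) h) (q h))) ((\f.(\g.(\h.(f (g h))))) (\f.(\g.(\h.(f (g h)))))))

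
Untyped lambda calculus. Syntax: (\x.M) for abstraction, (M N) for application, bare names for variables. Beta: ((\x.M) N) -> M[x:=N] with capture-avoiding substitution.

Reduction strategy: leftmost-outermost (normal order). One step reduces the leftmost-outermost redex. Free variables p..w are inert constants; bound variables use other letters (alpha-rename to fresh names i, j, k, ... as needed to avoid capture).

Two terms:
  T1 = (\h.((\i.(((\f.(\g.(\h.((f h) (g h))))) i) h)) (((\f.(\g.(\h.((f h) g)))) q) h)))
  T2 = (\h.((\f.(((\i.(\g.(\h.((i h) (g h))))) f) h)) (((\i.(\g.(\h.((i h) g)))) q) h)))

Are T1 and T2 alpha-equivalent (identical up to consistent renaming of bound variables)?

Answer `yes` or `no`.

Answer: yes

Derivation:
Term 1: (\h.((\i.(((\f.(\g.(\h.((f h) (g h))))) i) h)) (((\f.(\g.(\h.((f h) g)))) q) h)))
Term 2: (\h.((\f.(((\i.(\g.(\h.((i h) (g h))))) f) h)) (((\i.(\g.(\h.((i h) g)))) q) h)))
Alpha-equivalence: compare structure up to binder renaming.
Result: True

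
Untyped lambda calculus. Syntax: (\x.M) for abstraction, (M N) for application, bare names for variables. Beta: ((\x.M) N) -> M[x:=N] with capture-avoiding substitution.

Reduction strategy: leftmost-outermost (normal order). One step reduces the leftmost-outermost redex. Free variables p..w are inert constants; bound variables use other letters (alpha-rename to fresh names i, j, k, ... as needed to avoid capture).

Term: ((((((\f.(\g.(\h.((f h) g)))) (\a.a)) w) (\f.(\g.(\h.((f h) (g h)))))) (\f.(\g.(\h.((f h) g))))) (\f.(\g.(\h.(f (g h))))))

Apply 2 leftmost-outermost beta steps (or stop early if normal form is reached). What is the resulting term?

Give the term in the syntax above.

Step 0: ((((((\f.(\g.(\h.((f h) g)))) (\a.a)) w) (\f.(\g.(\h.((f h) (g h)))))) (\f.(\g.(\h.((f h) g))))) (\f.(\g.(\h.(f (g h))))))
Step 1: (((((\g.(\h.(((\a.a) h) g))) w) (\f.(\g.(\h.((f h) (g h)))))) (\f.(\g.(\h.((f h) g))))) (\f.(\g.(\h.(f (g h))))))
Step 2: ((((\h.(((\a.a) h) w)) (\f.(\g.(\h.((f h) (g h)))))) (\f.(\g.(\h.((f h) g))))) (\f.(\g.(\h.(f (g h))))))

Answer: ((((\h.(((\a.a) h) w)) (\f.(\g.(\h.((f h) (g h)))))) (\f.(\g.(\h.((f h) g))))) (\f.(\g.(\h.(f (g h))))))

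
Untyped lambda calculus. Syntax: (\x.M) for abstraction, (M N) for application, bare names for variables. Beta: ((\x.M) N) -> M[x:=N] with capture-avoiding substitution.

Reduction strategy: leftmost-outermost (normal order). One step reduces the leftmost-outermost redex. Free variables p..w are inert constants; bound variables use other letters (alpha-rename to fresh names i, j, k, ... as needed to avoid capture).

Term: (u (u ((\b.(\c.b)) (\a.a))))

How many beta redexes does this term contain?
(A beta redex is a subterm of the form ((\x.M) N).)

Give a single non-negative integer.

Term: (u (u ((\b.(\c.b)) (\a.a))))
  Redex: ((\b.(\c.b)) (\a.a))
Total redexes: 1

Answer: 1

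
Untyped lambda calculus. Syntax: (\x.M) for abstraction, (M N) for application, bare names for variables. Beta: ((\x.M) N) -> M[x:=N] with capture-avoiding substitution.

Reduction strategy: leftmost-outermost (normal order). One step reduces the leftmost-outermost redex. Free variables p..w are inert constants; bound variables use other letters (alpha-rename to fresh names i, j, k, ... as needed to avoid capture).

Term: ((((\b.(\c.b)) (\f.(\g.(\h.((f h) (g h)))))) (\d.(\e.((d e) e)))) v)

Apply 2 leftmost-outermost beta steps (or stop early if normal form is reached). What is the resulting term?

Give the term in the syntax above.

Step 0: ((((\b.(\c.b)) (\f.(\g.(\h.((f h) (g h)))))) (\d.(\e.((d e) e)))) v)
Step 1: (((\c.(\f.(\g.(\h.((f h) (g h)))))) (\d.(\e.((d e) e)))) v)
Step 2: ((\f.(\g.(\h.((f h) (g h))))) v)

Answer: ((\f.(\g.(\h.((f h) (g h))))) v)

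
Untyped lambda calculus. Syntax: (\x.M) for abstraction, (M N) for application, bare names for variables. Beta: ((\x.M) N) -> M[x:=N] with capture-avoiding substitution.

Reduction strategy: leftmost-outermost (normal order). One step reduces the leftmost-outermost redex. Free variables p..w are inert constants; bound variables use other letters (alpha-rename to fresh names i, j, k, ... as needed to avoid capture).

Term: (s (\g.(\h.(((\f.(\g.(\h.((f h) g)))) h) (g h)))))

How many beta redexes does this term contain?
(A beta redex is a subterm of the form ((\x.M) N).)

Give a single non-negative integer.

Term: (s (\g.(\h.(((\f.(\g.(\h.((f h) g)))) h) (g h)))))
  Redex: ((\f.(\g.(\h.((f h) g)))) h)
Total redexes: 1

Answer: 1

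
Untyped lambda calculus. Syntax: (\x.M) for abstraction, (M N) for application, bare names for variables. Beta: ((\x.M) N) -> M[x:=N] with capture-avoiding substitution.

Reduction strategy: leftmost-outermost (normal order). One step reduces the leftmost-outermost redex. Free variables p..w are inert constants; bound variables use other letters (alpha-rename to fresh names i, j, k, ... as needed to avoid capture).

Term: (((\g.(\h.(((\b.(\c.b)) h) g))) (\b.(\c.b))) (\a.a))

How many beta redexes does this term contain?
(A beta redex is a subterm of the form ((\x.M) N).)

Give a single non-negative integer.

Answer: 2

Derivation:
Term: (((\g.(\h.(((\b.(\c.b)) h) g))) (\b.(\c.b))) (\a.a))
  Redex: ((\g.(\h.(((\b.(\c.b)) h) g))) (\b.(\c.b)))
  Redex: ((\b.(\c.b)) h)
Total redexes: 2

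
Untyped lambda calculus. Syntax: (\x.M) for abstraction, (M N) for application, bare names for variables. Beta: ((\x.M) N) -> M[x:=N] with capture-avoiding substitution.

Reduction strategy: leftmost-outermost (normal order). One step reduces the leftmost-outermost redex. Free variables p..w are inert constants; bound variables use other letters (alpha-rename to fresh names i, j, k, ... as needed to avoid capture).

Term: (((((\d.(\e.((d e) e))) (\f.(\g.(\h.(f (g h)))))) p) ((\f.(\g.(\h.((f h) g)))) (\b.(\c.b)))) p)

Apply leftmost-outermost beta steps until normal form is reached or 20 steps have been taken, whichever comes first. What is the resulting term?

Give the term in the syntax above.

Answer: ((p (p (\g.(\h.h)))) p)

Derivation:
Step 0: (((((\d.(\e.((d e) e))) (\f.(\g.(\h.(f (g h)))))) p) ((\f.(\g.(\h.((f h) g)))) (\b.(\c.b)))) p)
Step 1: ((((\e.(((\f.(\g.(\h.(f (g h))))) e) e)) p) ((\f.(\g.(\h.((f h) g)))) (\b.(\c.b)))) p)
Step 2: (((((\f.(\g.(\h.(f (g h))))) p) p) ((\f.(\g.(\h.((f h) g)))) (\b.(\c.b)))) p)
Step 3: ((((\g.(\h.(p (g h)))) p) ((\f.(\g.(\h.((f h) g)))) (\b.(\c.b)))) p)
Step 4: (((\h.(p (p h))) ((\f.(\g.(\h.((f h) g)))) (\b.(\c.b)))) p)
Step 5: ((p (p ((\f.(\g.(\h.((f h) g)))) (\b.(\c.b))))) p)
Step 6: ((p (p (\g.(\h.(((\b.(\c.b)) h) g))))) p)
Step 7: ((p (p (\g.(\h.((\c.h) g))))) p)
Step 8: ((p (p (\g.(\h.h)))) p)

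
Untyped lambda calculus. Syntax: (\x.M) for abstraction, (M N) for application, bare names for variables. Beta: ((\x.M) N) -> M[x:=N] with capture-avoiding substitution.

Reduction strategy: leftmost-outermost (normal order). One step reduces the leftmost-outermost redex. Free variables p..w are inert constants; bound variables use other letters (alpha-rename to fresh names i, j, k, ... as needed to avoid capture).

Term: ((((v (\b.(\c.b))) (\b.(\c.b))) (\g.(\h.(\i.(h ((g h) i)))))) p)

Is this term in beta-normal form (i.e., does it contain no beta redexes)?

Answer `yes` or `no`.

Answer: yes

Derivation:
Term: ((((v (\b.(\c.b))) (\b.(\c.b))) (\g.(\h.(\i.(h ((g h) i)))))) p)
No beta redexes found.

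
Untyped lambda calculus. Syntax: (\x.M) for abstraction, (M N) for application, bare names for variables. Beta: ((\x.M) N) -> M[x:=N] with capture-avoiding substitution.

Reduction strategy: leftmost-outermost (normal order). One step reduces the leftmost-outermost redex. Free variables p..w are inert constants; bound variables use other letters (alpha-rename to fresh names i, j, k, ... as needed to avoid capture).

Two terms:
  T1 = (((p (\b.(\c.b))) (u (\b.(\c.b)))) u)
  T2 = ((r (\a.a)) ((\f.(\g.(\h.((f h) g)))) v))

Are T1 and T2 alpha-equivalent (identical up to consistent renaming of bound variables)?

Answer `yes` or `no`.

Answer: no

Derivation:
Term 1: (((p (\b.(\c.b))) (u (\b.(\c.b)))) u)
Term 2: ((r (\a.a)) ((\f.(\g.(\h.((f h) g)))) v))
Alpha-equivalence: compare structure up to binder renaming.
Result: False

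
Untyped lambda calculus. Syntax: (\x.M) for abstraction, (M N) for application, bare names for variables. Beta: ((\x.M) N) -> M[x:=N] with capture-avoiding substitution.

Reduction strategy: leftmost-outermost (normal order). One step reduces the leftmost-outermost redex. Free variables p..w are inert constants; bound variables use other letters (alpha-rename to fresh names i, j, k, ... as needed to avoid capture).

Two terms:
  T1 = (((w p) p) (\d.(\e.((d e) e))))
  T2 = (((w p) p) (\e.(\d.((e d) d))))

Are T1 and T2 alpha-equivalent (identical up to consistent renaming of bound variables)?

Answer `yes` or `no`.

Term 1: (((w p) p) (\d.(\e.((d e) e))))
Term 2: (((w p) p) (\e.(\d.((e d) d))))
Alpha-equivalence: compare structure up to binder renaming.
Result: True

Answer: yes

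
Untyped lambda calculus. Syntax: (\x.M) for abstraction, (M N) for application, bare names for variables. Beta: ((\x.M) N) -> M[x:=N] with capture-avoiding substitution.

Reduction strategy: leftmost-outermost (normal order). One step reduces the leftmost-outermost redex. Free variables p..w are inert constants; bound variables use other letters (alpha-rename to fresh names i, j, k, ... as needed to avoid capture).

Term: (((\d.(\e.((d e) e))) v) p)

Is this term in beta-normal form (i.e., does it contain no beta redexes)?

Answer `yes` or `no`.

Term: (((\d.(\e.((d e) e))) v) p)
Found 1 beta redex(es).

Answer: no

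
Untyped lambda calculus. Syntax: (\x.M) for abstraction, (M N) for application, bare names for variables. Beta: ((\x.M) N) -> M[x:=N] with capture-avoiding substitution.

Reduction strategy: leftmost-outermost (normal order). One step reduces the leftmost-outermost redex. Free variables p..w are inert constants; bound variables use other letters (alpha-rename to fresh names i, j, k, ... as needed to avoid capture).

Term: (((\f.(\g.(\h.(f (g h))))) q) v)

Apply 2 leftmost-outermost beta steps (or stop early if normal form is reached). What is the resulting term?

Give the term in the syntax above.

Answer: (\h.(q (v h)))

Derivation:
Step 0: (((\f.(\g.(\h.(f (g h))))) q) v)
Step 1: ((\g.(\h.(q (g h)))) v)
Step 2: (\h.(q (v h)))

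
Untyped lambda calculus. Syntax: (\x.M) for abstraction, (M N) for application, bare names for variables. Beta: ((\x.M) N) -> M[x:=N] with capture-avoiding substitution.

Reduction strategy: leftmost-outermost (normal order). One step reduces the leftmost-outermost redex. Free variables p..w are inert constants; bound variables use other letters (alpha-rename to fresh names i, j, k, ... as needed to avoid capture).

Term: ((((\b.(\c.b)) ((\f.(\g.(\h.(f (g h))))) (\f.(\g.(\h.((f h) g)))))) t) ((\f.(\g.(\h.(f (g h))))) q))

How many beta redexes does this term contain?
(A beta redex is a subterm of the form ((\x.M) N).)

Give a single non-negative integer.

Term: ((((\b.(\c.b)) ((\f.(\g.(\h.(f (g h))))) (\f.(\g.(\h.((f h) g)))))) t) ((\f.(\g.(\h.(f (g h))))) q))
  Redex: ((\b.(\c.b)) ((\f.(\g.(\h.(f (g h))))) (\f.(\g.(\h.((f h) g))))))
  Redex: ((\f.(\g.(\h.(f (g h))))) (\f.(\g.(\h.((f h) g)))))
  Redex: ((\f.(\g.(\h.(f (g h))))) q)
Total redexes: 3

Answer: 3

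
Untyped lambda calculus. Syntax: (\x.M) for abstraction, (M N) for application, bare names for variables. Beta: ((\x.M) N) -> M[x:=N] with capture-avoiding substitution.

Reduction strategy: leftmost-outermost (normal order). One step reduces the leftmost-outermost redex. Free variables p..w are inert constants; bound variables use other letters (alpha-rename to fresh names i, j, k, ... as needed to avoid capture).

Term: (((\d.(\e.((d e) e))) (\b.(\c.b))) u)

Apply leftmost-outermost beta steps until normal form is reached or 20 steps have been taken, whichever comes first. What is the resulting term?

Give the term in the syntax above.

Answer: u

Derivation:
Step 0: (((\d.(\e.((d e) e))) (\b.(\c.b))) u)
Step 1: ((\e.(((\b.(\c.b)) e) e)) u)
Step 2: (((\b.(\c.b)) u) u)
Step 3: ((\c.u) u)
Step 4: u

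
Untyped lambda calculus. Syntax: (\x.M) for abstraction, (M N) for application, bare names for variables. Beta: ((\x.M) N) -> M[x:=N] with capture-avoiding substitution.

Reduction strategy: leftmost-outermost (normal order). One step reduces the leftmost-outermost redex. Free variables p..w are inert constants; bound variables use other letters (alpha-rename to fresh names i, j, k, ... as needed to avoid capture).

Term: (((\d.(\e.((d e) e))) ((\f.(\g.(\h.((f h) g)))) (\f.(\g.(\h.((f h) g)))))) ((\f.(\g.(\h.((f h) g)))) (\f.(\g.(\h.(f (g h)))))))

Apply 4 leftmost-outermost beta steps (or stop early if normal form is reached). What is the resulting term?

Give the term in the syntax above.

Answer: ((\h.(((\f.(\g.(\h.((f h) g)))) h) ((\f.(\g.(\h.((f h) g)))) (\f.(\g.(\h.(f (g h)))))))) ((\f.(\g.(\h.((f h) g)))) (\f.(\g.(\h.(f (g h)))))))

Derivation:
Step 0: (((\d.(\e.((d e) e))) ((\f.(\g.(\h.((f h) g)))) (\f.(\g.(\h.((f h) g)))))) ((\f.(\g.(\h.((f h) g)))) (\f.(\g.(\h.(f (g h)))))))
Step 1: ((\e.((((\f.(\g.(\h.((f h) g)))) (\f.(\g.(\h.((f h) g))))) e) e)) ((\f.(\g.(\h.((f h) g)))) (\f.(\g.(\h.(f (g h)))))))
Step 2: ((((\f.(\g.(\h.((f h) g)))) (\f.(\g.(\h.((f h) g))))) ((\f.(\g.(\h.((f h) g)))) (\f.(\g.(\h.(f (g h))))))) ((\f.(\g.(\h.((f h) g)))) (\f.(\g.(\h.(f (g h)))))))
Step 3: (((\g.(\h.(((\f.(\g.(\h.((f h) g)))) h) g))) ((\f.(\g.(\h.((f h) g)))) (\f.(\g.(\h.(f (g h))))))) ((\f.(\g.(\h.((f h) g)))) (\f.(\g.(\h.(f (g h)))))))
Step 4: ((\h.(((\f.(\g.(\h.((f h) g)))) h) ((\f.(\g.(\h.((f h) g)))) (\f.(\g.(\h.(f (g h)))))))) ((\f.(\g.(\h.((f h) g)))) (\f.(\g.(\h.(f (g h)))))))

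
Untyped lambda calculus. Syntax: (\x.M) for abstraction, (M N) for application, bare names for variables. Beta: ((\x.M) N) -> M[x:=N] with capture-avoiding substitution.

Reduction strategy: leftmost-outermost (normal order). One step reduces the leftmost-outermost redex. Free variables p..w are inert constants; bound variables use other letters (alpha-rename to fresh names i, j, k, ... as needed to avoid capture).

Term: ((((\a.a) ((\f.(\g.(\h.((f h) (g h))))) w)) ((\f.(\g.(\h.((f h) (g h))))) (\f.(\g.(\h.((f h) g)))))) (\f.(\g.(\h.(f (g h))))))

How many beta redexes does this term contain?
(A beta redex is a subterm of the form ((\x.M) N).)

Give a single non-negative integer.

Term: ((((\a.a) ((\f.(\g.(\h.((f h) (g h))))) w)) ((\f.(\g.(\h.((f h) (g h))))) (\f.(\g.(\h.((f h) g)))))) (\f.(\g.(\h.(f (g h))))))
  Redex: ((\a.a) ((\f.(\g.(\h.((f h) (g h))))) w))
  Redex: ((\f.(\g.(\h.((f h) (g h))))) w)
  Redex: ((\f.(\g.(\h.((f h) (g h))))) (\f.(\g.(\h.((f h) g)))))
Total redexes: 3

Answer: 3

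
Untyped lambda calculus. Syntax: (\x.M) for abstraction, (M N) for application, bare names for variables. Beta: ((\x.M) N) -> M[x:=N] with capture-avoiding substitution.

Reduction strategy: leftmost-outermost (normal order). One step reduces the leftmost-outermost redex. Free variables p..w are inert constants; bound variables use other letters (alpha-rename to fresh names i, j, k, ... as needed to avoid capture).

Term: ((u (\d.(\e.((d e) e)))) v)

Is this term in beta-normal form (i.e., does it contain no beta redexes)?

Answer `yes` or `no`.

Answer: yes

Derivation:
Term: ((u (\d.(\e.((d e) e)))) v)
No beta redexes found.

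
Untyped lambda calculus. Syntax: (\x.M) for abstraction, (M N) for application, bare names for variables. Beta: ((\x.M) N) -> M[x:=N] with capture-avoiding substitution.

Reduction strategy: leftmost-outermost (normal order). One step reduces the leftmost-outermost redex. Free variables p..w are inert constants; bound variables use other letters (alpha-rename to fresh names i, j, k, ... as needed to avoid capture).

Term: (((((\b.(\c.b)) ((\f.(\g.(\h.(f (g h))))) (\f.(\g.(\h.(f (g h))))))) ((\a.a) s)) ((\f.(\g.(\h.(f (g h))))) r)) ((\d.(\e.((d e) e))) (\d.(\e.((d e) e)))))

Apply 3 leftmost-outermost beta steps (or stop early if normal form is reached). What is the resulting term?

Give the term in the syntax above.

Step 0: (((((\b.(\c.b)) ((\f.(\g.(\h.(f (g h))))) (\f.(\g.(\h.(f (g h))))))) ((\a.a) s)) ((\f.(\g.(\h.(f (g h))))) r)) ((\d.(\e.((d e) e))) (\d.(\e.((d e) e)))))
Step 1: ((((\c.((\f.(\g.(\h.(f (g h))))) (\f.(\g.(\h.(f (g h))))))) ((\a.a) s)) ((\f.(\g.(\h.(f (g h))))) r)) ((\d.(\e.((d e) e))) (\d.(\e.((d e) e)))))
Step 2: ((((\f.(\g.(\h.(f (g h))))) (\f.(\g.(\h.(f (g h)))))) ((\f.(\g.(\h.(f (g h))))) r)) ((\d.(\e.((d e) e))) (\d.(\e.((d e) e)))))
Step 3: (((\g.(\h.((\f.(\g.(\h.(f (g h))))) (g h)))) ((\f.(\g.(\h.(f (g h))))) r)) ((\d.(\e.((d e) e))) (\d.(\e.((d e) e)))))

Answer: (((\g.(\h.((\f.(\g.(\h.(f (g h))))) (g h)))) ((\f.(\g.(\h.(f (g h))))) r)) ((\d.(\e.((d e) e))) (\d.(\e.((d e) e)))))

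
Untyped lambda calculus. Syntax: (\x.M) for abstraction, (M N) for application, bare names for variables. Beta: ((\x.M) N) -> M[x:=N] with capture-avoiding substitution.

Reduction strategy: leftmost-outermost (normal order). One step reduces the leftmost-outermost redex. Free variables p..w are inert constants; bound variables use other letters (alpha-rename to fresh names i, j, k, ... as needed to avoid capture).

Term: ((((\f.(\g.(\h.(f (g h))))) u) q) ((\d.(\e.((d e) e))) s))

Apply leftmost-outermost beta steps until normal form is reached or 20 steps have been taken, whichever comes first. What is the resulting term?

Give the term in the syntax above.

Answer: (u (q (\e.((s e) e))))

Derivation:
Step 0: ((((\f.(\g.(\h.(f (g h))))) u) q) ((\d.(\e.((d e) e))) s))
Step 1: (((\g.(\h.(u (g h)))) q) ((\d.(\e.((d e) e))) s))
Step 2: ((\h.(u (q h))) ((\d.(\e.((d e) e))) s))
Step 3: (u (q ((\d.(\e.((d e) e))) s)))
Step 4: (u (q (\e.((s e) e))))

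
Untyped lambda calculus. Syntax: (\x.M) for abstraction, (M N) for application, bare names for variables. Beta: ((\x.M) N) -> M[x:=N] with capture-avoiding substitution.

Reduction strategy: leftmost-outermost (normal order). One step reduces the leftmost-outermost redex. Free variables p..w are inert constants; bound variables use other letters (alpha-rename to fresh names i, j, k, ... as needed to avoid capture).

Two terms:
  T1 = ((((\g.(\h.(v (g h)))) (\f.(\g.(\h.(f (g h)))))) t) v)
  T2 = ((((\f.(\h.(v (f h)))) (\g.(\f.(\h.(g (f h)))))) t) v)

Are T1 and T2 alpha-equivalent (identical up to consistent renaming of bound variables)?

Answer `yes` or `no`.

Term 1: ((((\g.(\h.(v (g h)))) (\f.(\g.(\h.(f (g h)))))) t) v)
Term 2: ((((\f.(\h.(v (f h)))) (\g.(\f.(\h.(g (f h)))))) t) v)
Alpha-equivalence: compare structure up to binder renaming.
Result: True

Answer: yes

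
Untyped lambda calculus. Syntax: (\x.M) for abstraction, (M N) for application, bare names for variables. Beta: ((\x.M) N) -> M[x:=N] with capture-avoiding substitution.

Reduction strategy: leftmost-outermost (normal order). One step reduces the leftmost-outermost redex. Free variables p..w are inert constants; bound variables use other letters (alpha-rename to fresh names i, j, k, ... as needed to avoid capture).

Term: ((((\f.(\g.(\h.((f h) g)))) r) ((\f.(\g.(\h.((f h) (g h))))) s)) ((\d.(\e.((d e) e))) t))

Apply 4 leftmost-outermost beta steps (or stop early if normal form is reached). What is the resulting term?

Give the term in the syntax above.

Step 0: ((((\f.(\g.(\h.((f h) g)))) r) ((\f.(\g.(\h.((f h) (g h))))) s)) ((\d.(\e.((d e) e))) t))
Step 1: (((\g.(\h.((r h) g))) ((\f.(\g.(\h.((f h) (g h))))) s)) ((\d.(\e.((d e) e))) t))
Step 2: ((\h.((r h) ((\f.(\g.(\h.((f h) (g h))))) s))) ((\d.(\e.((d e) e))) t))
Step 3: ((r ((\d.(\e.((d e) e))) t)) ((\f.(\g.(\h.((f h) (g h))))) s))
Step 4: ((r (\e.((t e) e))) ((\f.(\g.(\h.((f h) (g h))))) s))

Answer: ((r (\e.((t e) e))) ((\f.(\g.(\h.((f h) (g h))))) s))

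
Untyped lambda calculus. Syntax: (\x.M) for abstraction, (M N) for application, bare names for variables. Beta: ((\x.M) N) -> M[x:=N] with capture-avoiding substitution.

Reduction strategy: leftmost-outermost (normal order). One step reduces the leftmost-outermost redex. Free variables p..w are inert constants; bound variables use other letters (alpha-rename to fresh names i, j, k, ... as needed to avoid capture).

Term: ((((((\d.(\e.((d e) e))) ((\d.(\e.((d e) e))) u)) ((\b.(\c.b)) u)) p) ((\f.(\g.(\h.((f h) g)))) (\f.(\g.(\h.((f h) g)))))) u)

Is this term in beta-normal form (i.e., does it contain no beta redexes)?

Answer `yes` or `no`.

Term: ((((((\d.(\e.((d e) e))) ((\d.(\e.((d e) e))) u)) ((\b.(\c.b)) u)) p) ((\f.(\g.(\h.((f h) g)))) (\f.(\g.(\h.((f h) g)))))) u)
Found 4 beta redex(es).

Answer: no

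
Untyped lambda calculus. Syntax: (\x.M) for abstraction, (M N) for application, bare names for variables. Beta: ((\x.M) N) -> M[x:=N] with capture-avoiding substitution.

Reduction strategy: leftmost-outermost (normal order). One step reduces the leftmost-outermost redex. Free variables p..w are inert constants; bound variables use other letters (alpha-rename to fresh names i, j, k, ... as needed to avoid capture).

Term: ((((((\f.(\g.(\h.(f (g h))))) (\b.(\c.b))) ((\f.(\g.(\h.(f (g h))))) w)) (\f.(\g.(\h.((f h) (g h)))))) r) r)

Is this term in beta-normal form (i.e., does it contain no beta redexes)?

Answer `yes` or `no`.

Answer: no

Derivation:
Term: ((((((\f.(\g.(\h.(f (g h))))) (\b.(\c.b))) ((\f.(\g.(\h.(f (g h))))) w)) (\f.(\g.(\h.((f h) (g h)))))) r) r)
Found 2 beta redex(es).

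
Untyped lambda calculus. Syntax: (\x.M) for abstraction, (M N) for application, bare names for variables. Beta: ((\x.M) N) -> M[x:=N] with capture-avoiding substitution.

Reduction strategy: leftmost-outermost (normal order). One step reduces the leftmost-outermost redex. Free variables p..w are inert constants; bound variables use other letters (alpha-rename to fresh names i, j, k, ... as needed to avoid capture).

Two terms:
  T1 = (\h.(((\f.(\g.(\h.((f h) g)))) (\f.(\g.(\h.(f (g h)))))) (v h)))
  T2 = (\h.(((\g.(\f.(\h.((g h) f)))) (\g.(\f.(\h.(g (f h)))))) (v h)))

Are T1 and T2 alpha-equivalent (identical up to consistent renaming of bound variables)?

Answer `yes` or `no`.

Term 1: (\h.(((\f.(\g.(\h.((f h) g)))) (\f.(\g.(\h.(f (g h)))))) (v h)))
Term 2: (\h.(((\g.(\f.(\h.((g h) f)))) (\g.(\f.(\h.(g (f h)))))) (v h)))
Alpha-equivalence: compare structure up to binder renaming.
Result: True

Answer: yes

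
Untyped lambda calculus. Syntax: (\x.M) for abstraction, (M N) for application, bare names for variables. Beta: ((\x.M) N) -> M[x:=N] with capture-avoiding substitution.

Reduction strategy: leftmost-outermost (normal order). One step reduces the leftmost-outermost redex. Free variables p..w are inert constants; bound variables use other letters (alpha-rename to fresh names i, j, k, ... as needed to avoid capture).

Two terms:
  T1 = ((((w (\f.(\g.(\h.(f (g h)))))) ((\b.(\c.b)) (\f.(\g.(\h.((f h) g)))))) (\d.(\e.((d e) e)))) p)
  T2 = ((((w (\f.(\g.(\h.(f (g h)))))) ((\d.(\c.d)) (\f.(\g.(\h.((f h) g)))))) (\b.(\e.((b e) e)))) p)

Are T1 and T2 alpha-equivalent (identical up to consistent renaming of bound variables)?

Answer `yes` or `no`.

Term 1: ((((w (\f.(\g.(\h.(f (g h)))))) ((\b.(\c.b)) (\f.(\g.(\h.((f h) g)))))) (\d.(\e.((d e) e)))) p)
Term 2: ((((w (\f.(\g.(\h.(f (g h)))))) ((\d.(\c.d)) (\f.(\g.(\h.((f h) g)))))) (\b.(\e.((b e) e)))) p)
Alpha-equivalence: compare structure up to binder renaming.
Result: True

Answer: yes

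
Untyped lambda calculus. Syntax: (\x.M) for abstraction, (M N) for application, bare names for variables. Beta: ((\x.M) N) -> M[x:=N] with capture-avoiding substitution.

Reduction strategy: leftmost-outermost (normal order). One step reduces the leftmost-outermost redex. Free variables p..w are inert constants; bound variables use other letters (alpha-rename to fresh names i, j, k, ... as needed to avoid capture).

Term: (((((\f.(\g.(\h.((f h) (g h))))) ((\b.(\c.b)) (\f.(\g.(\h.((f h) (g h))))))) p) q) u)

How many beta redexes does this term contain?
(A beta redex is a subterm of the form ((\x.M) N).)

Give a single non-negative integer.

Term: (((((\f.(\g.(\h.((f h) (g h))))) ((\b.(\c.b)) (\f.(\g.(\h.((f h) (g h))))))) p) q) u)
  Redex: ((\f.(\g.(\h.((f h) (g h))))) ((\b.(\c.b)) (\f.(\g.(\h.((f h) (g h)))))))
  Redex: ((\b.(\c.b)) (\f.(\g.(\h.((f h) (g h))))))
Total redexes: 2

Answer: 2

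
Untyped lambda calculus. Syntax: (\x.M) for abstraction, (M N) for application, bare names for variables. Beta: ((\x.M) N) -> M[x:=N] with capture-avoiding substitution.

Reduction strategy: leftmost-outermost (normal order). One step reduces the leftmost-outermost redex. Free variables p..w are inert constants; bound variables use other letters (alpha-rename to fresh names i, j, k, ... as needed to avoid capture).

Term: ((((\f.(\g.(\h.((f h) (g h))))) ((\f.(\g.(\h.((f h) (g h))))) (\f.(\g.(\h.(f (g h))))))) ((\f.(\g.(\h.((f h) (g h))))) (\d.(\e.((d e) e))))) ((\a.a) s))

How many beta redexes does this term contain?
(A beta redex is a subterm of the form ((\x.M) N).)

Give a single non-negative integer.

Term: ((((\f.(\g.(\h.((f h) (g h))))) ((\f.(\g.(\h.((f h) (g h))))) (\f.(\g.(\h.(f (g h))))))) ((\f.(\g.(\h.((f h) (g h))))) (\d.(\e.((d e) e))))) ((\a.a) s))
  Redex: ((\f.(\g.(\h.((f h) (g h))))) ((\f.(\g.(\h.((f h) (g h))))) (\f.(\g.(\h.(f (g h)))))))
  Redex: ((\f.(\g.(\h.((f h) (g h))))) (\f.(\g.(\h.(f (g h))))))
  Redex: ((\f.(\g.(\h.((f h) (g h))))) (\d.(\e.((d e) e))))
  Redex: ((\a.a) s)
Total redexes: 4

Answer: 4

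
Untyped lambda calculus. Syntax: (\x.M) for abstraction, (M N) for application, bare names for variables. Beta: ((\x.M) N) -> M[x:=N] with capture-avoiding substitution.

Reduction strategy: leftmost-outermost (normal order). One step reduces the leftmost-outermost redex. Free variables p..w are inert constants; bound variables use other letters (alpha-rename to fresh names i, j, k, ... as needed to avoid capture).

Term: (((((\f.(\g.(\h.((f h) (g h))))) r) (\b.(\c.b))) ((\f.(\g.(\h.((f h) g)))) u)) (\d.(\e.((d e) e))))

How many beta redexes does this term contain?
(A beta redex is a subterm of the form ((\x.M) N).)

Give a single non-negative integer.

Term: (((((\f.(\g.(\h.((f h) (g h))))) r) (\b.(\c.b))) ((\f.(\g.(\h.((f h) g)))) u)) (\d.(\e.((d e) e))))
  Redex: ((\f.(\g.(\h.((f h) (g h))))) r)
  Redex: ((\f.(\g.(\h.((f h) g)))) u)
Total redexes: 2

Answer: 2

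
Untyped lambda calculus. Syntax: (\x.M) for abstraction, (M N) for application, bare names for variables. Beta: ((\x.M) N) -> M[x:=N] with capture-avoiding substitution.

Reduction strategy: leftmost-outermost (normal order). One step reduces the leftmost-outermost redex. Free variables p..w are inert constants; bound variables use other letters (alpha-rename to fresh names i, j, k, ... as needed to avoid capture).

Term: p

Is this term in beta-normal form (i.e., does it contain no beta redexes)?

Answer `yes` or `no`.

Term: p
No beta redexes found.

Answer: yes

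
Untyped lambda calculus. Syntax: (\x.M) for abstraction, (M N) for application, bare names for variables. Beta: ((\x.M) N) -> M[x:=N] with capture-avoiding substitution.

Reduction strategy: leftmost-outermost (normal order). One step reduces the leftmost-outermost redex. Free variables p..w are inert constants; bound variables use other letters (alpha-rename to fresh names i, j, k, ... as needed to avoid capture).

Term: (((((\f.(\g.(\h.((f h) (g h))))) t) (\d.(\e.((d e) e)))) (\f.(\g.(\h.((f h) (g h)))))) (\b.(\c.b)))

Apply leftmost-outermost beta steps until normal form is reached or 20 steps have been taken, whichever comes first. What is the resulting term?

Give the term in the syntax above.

Answer: (((t (\f.(\g.(\h.((f h) (g h)))))) (\e.(\h.((e h) (e h))))) (\b.(\c.b)))

Derivation:
Step 0: (((((\f.(\g.(\h.((f h) (g h))))) t) (\d.(\e.((d e) e)))) (\f.(\g.(\h.((f h) (g h)))))) (\b.(\c.b)))
Step 1: ((((\g.(\h.((t h) (g h)))) (\d.(\e.((d e) e)))) (\f.(\g.(\h.((f h) (g h)))))) (\b.(\c.b)))
Step 2: (((\h.((t h) ((\d.(\e.((d e) e))) h))) (\f.(\g.(\h.((f h) (g h)))))) (\b.(\c.b)))
Step 3: (((t (\f.(\g.(\h.((f h) (g h)))))) ((\d.(\e.((d e) e))) (\f.(\g.(\h.((f h) (g h))))))) (\b.(\c.b)))
Step 4: (((t (\f.(\g.(\h.((f h) (g h)))))) (\e.(((\f.(\g.(\h.((f h) (g h))))) e) e))) (\b.(\c.b)))
Step 5: (((t (\f.(\g.(\h.((f h) (g h)))))) (\e.((\g.(\h.((e h) (g h)))) e))) (\b.(\c.b)))
Step 6: (((t (\f.(\g.(\h.((f h) (g h)))))) (\e.(\h.((e h) (e h))))) (\b.(\c.b)))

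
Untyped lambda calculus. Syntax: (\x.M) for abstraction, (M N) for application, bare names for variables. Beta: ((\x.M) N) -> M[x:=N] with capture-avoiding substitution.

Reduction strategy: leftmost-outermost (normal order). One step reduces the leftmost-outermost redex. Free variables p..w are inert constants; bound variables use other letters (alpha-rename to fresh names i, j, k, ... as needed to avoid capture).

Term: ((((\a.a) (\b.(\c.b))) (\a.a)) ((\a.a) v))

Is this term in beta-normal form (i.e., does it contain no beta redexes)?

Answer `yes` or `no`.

Term: ((((\a.a) (\b.(\c.b))) (\a.a)) ((\a.a) v))
Found 2 beta redex(es).

Answer: no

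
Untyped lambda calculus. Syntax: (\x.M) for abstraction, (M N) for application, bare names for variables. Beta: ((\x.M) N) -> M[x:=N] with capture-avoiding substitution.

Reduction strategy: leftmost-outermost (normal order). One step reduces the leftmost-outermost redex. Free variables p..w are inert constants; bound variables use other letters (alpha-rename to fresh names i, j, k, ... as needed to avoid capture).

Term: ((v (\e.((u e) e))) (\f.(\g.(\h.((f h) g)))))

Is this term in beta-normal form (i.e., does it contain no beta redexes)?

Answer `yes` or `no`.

Answer: yes

Derivation:
Term: ((v (\e.((u e) e))) (\f.(\g.(\h.((f h) g)))))
No beta redexes found.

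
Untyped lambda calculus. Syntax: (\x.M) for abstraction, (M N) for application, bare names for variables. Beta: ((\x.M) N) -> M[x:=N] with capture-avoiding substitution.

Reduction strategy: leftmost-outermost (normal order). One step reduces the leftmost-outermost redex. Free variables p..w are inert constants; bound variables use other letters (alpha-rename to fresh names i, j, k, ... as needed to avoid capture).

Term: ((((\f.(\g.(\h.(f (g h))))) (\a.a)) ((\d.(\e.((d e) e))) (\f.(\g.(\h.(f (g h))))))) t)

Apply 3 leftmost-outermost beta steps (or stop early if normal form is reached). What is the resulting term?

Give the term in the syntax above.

Answer: ((\a.a) (((\d.(\e.((d e) e))) (\f.(\g.(\h.(f (g h)))))) t))

Derivation:
Step 0: ((((\f.(\g.(\h.(f (g h))))) (\a.a)) ((\d.(\e.((d e) e))) (\f.(\g.(\h.(f (g h))))))) t)
Step 1: (((\g.(\h.((\a.a) (g h)))) ((\d.(\e.((d e) e))) (\f.(\g.(\h.(f (g h))))))) t)
Step 2: ((\h.((\a.a) (((\d.(\e.((d e) e))) (\f.(\g.(\h.(f (g h)))))) h))) t)
Step 3: ((\a.a) (((\d.(\e.((d e) e))) (\f.(\g.(\h.(f (g h)))))) t))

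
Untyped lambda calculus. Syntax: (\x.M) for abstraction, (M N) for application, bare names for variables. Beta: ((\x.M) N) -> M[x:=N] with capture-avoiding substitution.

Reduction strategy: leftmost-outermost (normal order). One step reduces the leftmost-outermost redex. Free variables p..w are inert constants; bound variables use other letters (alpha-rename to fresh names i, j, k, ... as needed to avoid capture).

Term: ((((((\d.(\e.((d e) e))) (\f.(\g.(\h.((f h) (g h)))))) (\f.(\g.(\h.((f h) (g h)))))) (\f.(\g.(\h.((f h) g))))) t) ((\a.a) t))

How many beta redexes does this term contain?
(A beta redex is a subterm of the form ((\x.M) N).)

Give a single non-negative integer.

Answer: 2

Derivation:
Term: ((((((\d.(\e.((d e) e))) (\f.(\g.(\h.((f h) (g h)))))) (\f.(\g.(\h.((f h) (g h)))))) (\f.(\g.(\h.((f h) g))))) t) ((\a.a) t))
  Redex: ((\d.(\e.((d e) e))) (\f.(\g.(\h.((f h) (g h))))))
  Redex: ((\a.a) t)
Total redexes: 2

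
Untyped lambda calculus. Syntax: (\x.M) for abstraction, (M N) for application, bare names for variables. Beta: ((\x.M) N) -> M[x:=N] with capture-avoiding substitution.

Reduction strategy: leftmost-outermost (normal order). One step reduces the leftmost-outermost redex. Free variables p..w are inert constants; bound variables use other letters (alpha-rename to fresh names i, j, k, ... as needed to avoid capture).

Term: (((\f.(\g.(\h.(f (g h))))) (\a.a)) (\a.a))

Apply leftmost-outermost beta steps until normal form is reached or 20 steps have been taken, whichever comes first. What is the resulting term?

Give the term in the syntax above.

Step 0: (((\f.(\g.(\h.(f (g h))))) (\a.a)) (\a.a))
Step 1: ((\g.(\h.((\a.a) (g h)))) (\a.a))
Step 2: (\h.((\a.a) ((\a.a) h)))
Step 3: (\h.((\a.a) h))
Step 4: (\h.h)

Answer: (\h.h)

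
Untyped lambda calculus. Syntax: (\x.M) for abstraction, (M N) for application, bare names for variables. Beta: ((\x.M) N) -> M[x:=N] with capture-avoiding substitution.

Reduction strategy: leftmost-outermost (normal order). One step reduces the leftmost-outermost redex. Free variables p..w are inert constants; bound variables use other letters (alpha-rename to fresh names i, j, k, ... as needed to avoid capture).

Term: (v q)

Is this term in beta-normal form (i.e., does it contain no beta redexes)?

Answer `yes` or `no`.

Answer: yes

Derivation:
Term: (v q)
No beta redexes found.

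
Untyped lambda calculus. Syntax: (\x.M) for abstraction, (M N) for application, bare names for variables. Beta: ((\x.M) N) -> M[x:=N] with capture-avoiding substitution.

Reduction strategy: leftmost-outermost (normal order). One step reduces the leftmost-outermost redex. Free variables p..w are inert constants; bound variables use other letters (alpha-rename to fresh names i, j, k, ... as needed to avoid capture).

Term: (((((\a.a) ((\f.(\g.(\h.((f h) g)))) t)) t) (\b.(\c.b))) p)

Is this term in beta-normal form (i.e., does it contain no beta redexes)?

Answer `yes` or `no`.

Term: (((((\a.a) ((\f.(\g.(\h.((f h) g)))) t)) t) (\b.(\c.b))) p)
Found 2 beta redex(es).

Answer: no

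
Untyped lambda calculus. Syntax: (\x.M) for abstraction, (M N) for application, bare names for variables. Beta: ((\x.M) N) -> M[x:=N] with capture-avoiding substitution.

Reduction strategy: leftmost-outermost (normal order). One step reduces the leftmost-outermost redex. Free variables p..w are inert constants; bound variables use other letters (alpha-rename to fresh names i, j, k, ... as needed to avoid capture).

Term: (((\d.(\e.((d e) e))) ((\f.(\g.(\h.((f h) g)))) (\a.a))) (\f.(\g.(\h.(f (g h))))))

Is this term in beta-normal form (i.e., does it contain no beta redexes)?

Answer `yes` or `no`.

Term: (((\d.(\e.((d e) e))) ((\f.(\g.(\h.((f h) g)))) (\a.a))) (\f.(\g.(\h.(f (g h))))))
Found 2 beta redex(es).

Answer: no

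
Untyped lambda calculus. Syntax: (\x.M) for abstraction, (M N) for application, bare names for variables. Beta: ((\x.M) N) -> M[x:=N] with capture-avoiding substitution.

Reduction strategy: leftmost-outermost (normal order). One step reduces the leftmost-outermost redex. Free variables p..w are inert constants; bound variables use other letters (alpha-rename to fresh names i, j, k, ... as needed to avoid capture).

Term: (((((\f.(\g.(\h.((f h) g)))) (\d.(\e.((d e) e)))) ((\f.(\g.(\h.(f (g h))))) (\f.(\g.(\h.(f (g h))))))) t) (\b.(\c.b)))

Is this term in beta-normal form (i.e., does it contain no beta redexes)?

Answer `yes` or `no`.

Term: (((((\f.(\g.(\h.((f h) g)))) (\d.(\e.((d e) e)))) ((\f.(\g.(\h.(f (g h))))) (\f.(\g.(\h.(f (g h))))))) t) (\b.(\c.b)))
Found 2 beta redex(es).

Answer: no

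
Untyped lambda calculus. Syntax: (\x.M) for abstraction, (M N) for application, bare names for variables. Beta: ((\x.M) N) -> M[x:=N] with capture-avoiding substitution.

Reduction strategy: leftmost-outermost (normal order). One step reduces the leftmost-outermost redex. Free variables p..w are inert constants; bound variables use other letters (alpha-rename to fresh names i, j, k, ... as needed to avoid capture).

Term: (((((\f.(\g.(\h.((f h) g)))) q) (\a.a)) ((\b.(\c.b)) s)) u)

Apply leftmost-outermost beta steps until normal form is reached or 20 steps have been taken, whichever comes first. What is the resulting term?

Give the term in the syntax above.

Answer: (((q (\c.s)) (\a.a)) u)

Derivation:
Step 0: (((((\f.(\g.(\h.((f h) g)))) q) (\a.a)) ((\b.(\c.b)) s)) u)
Step 1: ((((\g.(\h.((q h) g))) (\a.a)) ((\b.(\c.b)) s)) u)
Step 2: (((\h.((q h) (\a.a))) ((\b.(\c.b)) s)) u)
Step 3: (((q ((\b.(\c.b)) s)) (\a.a)) u)
Step 4: (((q (\c.s)) (\a.a)) u)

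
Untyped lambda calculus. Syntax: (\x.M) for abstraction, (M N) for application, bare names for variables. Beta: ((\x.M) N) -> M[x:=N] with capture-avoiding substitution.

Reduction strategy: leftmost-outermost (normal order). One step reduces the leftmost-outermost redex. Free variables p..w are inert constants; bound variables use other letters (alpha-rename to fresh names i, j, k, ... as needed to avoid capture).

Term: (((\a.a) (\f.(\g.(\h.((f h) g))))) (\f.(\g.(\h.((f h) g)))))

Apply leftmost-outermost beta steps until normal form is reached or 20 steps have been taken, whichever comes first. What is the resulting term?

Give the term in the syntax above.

Answer: (\g.(\h.(\i.((h i) g))))

Derivation:
Step 0: (((\a.a) (\f.(\g.(\h.((f h) g))))) (\f.(\g.(\h.((f h) g)))))
Step 1: ((\f.(\g.(\h.((f h) g)))) (\f.(\g.(\h.((f h) g)))))
Step 2: (\g.(\h.(((\f.(\g.(\h.((f h) g)))) h) g)))
Step 3: (\g.(\h.((\g.(\i.((h i) g))) g)))
Step 4: (\g.(\h.(\i.((h i) g))))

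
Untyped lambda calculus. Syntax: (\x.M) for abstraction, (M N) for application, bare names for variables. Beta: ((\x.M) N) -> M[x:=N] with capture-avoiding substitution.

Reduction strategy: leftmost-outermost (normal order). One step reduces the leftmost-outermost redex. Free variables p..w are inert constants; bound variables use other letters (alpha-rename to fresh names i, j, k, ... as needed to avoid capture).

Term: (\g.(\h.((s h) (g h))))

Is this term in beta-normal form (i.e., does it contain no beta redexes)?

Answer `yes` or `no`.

Term: (\g.(\h.((s h) (g h))))
No beta redexes found.

Answer: yes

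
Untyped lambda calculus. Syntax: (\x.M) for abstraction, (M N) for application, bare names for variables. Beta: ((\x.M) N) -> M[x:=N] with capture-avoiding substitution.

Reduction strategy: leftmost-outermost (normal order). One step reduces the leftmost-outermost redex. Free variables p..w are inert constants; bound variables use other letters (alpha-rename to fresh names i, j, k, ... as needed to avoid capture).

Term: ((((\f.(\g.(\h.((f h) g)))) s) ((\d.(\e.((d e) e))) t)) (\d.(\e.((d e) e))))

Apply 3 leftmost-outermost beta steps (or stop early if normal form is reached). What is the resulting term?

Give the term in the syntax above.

Step 0: ((((\f.(\g.(\h.((f h) g)))) s) ((\d.(\e.((d e) e))) t)) (\d.(\e.((d e) e))))
Step 1: (((\g.(\h.((s h) g))) ((\d.(\e.((d e) e))) t)) (\d.(\e.((d e) e))))
Step 2: ((\h.((s h) ((\d.(\e.((d e) e))) t))) (\d.(\e.((d e) e))))
Step 3: ((s (\d.(\e.((d e) e)))) ((\d.(\e.((d e) e))) t))

Answer: ((s (\d.(\e.((d e) e)))) ((\d.(\e.((d e) e))) t))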